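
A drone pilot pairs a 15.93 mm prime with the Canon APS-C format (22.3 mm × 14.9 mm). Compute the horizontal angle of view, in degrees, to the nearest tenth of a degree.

70.0°

Angle of view α = 2·arctan(w/2f) with w = 22.3 mm and f = 15.93 mm.
w/2f = 0.69994; arctan(0.69994) ≈ 34.9896°, so α ≈ 69.9792°.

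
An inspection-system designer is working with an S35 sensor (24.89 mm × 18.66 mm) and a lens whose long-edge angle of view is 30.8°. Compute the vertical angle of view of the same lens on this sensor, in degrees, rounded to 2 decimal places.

23.34°

From the long-edge AOV: f = 24.89 / (2·tan(15.4°)) = 24.89 / 0.55089 ≈ 45.1813 mm.
Vertical AOV = 2·arctan(18.66 / (2 × 45.1813)) = 2·arctan(0.20650) ≈ 23.3353°.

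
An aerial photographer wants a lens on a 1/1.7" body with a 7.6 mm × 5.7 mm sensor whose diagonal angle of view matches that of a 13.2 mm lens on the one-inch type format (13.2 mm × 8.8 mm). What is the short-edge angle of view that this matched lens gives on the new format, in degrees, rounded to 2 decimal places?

39.65°

Sensor diagonal = √(13.2² + 8.8²) = √251.6800 ≈ 15.8644 mm.
Sensor diagonal = √(7.6² + 5.7²) = √90.2500 ≈ 9.5000 mm.
Equal diagonal AOV ⇒ f₂ = f₁ · 9.5000/15.8644 = 13.2 × 0.59882 ≈ 7.9045 mm.
Short-edge AOV on the new format = 2·arctan(5.7 / (2 × 7.9045)) = 2·arctan(0.36056) ≈ 39.6541°.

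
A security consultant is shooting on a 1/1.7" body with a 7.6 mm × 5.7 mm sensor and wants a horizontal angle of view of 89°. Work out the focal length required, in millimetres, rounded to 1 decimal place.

3.9 mm

From α = 2·arctan(w/2f) we get f = w / (2·tan(α/2)).
With w = 7.6 mm and α/2 = 44.5°, tan(α/2) ≈ 0.98270, so f ≈ 7.6 / 1.96539 ≈ 3.8669 mm.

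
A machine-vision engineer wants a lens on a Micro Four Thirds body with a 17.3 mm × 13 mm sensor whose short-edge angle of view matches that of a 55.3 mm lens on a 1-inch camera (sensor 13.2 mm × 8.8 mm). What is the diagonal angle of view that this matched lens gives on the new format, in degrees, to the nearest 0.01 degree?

15.09°

Equal short-edge AOV ⇒ f₂ = f₁ · 13/8.8 = 55.3 × 1.47727 ≈ 81.6932 mm.
Sensor diagonal = √(17.3² + 13²) = √468.2900 ≈ 21.6400 mm.
Diagonal AOV on the new format = 2·arctan(21.6400 / (2 × 81.6932)) = 2·arctan(0.13245) ≈ 15.0895°.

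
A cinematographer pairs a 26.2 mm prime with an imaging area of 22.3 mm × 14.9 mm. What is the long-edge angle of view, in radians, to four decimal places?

0.8047 rad

Angle of view α = 2·arctan(w/2f) with w = 22.3 mm and f = 26.2 mm.
w/2f = 0.42557; arctan(0.42557) ≈ 0.4024 rad, so α ≈ 0.8047 rad.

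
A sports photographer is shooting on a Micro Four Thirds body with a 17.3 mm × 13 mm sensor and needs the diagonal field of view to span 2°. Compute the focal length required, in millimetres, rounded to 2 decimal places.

619.88 mm

Sensor diagonal = √(17.3² + 13²) = √468.2900 ≈ 21.6400 mm.
From α = 2·arctan(d/2f) we get f = d / (2·tan(α/2)).
With d = 21.6400 mm and α/2 = 1°, tan(α/2) ≈ 0.01746, so f ≈ 21.6400 / 0.03491 ≈ 619.8776 mm.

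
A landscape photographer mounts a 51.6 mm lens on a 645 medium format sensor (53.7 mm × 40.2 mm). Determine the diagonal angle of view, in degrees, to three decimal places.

Sensor diagonal = √(53.7² + 40.2²) = √4499.7300 ≈ 67.0800 mm.
Angle of view α = 2·arctan(d/2f) with d = 67.0800 mm and f = 51.6 mm.
d/2f = 0.65000; arctan(0.65000) ≈ 33.0239°, so α ≈ 66.0478°.

66.048°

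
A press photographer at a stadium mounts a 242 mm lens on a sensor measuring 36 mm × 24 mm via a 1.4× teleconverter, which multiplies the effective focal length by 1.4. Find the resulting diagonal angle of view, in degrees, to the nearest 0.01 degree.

7.31°

Effective focal length f = 242 × 1.4 = 338.8 mm.
Sensor diagonal = √(36² + 24²) = √1872.0000 ≈ 43.2666 mm.
α = 2·arctan(43.267 / (2 × 338.8)) = 2·arctan(0.06385) ≈ 7.3071°.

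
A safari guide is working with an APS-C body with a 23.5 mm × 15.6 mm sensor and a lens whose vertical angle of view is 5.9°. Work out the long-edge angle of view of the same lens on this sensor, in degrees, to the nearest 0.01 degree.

From the vertical AOV: f = 15.6 / (2·tan(2.95°)) = 15.6 / 0.10307 ≈ 151.3600 mm.
Long-edge AOV = 2·arctan(23.5 / (2 × 151.3600)) = 2·arctan(0.07763) ≈ 8.8779°.

8.88°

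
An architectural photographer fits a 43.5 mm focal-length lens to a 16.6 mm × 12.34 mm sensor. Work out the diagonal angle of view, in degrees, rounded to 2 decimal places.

26.75°

Sensor diagonal = √(16.6² + 12.34²) = √427.8356 ≈ 20.6842 mm.
Angle of view α = 2·arctan(d/2f) with d = 20.6842 mm and f = 43.5 mm.
d/2f = 0.23775; arctan(0.23775) ≈ 13.3737°, so α ≈ 26.7475°.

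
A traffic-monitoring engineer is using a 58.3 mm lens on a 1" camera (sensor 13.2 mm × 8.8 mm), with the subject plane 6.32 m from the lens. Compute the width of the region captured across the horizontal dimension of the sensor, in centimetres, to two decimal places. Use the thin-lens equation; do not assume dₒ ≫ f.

dₒ: 6.32 m = 6320 mm.
Similar triangles through the lens centre give W/dₒ = w/dᵢ; with 1/f = 1/dₒ + 1/dᵢ this gives W = w·(dₒ − f)/f.
W = 13.2 mm × (6320 − 58.3) / 58.3 = 13.2 × 107.4048 ≈ 1417.743 mm = 141.774 cm.

141.77 cm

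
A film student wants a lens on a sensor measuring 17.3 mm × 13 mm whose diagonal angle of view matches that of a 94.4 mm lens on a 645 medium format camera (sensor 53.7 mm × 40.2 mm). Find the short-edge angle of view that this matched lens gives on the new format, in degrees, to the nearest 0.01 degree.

24.10°

Sensor diagonal = √(53.7² + 40.2²) = √4499.7300 ≈ 67.0800 mm.
Sensor diagonal = √(17.3² + 13²) = √468.2900 ≈ 21.6400 mm.
Equal diagonal AOV ⇒ f₂ = f₁ · 21.6400/67.0800 = 94.4 × 0.32260 ≈ 30.4534 mm.
Short-edge AOV on the new format = 2·arctan(13 / (2 × 30.4534)) = 2·arctan(0.21344) ≈ 24.0969°.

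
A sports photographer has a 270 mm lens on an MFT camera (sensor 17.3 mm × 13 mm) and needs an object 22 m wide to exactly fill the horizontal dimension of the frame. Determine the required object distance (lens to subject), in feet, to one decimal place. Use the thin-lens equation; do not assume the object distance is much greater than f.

1127.4 ft

W: 22 m = 22000 mm.
Magnification m = w/W = dᵢ/dₒ; combined with 1/f = 1/dₒ + 1/dᵢ this gives dₒ = f·(1 + W/w).
dₒ = 270 mm × (1 + 22000/17.3) = 270 × 1272.6763 ≈ 343622.601 mm = 343622.601/304.8 ft = 1127.37 ft.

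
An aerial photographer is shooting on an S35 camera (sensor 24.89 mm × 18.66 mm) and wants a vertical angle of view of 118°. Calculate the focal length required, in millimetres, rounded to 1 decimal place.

5.6 mm

From α = 2·arctan(h/2f) we get f = h / (2·tan(α/2)).
With h = 18.66 mm and α/2 = 59°, tan(α/2) ≈ 1.66428, so f ≈ 18.66 / 3.32856 ≈ 5.6060 mm.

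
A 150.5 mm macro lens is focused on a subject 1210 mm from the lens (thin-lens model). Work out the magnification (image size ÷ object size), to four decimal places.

Thin lens: 1/f = 1/dₒ + 1/dᵢ → 1/dᵢ = 1/150.5 − 1/1210 = 0.0058181 mm⁻¹, so dᵢ ≈ 171.8782 mm.
Magnification m = dᵢ/dₒ = 171.8782/1210 ≈ 0.14205.

0.1420×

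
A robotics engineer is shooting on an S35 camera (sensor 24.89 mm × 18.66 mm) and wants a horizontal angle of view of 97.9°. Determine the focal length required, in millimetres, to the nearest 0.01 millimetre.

From α = 2·arctan(w/2f) we get f = w / (2·tan(α/2)).
With w = 24.89 mm and α/2 = 48.95°, tan(α/2) ≈ 1.14834, so f ≈ 24.89 / 2.29669 ≈ 10.8374 mm.

10.84 mm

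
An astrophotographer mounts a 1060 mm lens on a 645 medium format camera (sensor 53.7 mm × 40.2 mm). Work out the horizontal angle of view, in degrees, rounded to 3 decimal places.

2.902°

Angle of view α = 2·arctan(w/2f) with w = 53.7 mm and f = 1060 mm.
w/2f = 0.02533; arctan(0.02533) ≈ 1.4510°, so α ≈ 2.9020°.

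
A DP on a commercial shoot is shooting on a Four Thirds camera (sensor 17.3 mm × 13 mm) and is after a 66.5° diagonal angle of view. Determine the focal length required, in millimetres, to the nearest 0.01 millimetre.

16.50 mm

Sensor diagonal = √(17.3² + 13²) = √468.2900 ≈ 21.6400 mm.
From α = 2·arctan(d/2f) we get f = d / (2·tan(α/2)).
With d = 21.6400 mm and α/2 = 33.25°, tan(α/2) ≈ 0.65563, so f ≈ 21.6400 / 1.31126 ≈ 16.5032 mm.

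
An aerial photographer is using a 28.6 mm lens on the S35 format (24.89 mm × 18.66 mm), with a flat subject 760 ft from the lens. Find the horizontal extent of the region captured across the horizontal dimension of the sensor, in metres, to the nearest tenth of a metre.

201.6 m

dₒ: 760 ft × 304.8 mm/ft = 231647.99 mm.
Similar triangles through the lens centre give W/dₒ = w/dᵢ; with 1/f = 1/dₒ + 1/dᵢ this gives W = w·(dₒ − f)/f.
W = 24.89 mm × (231648 − 28.6) / 28.6 = 24.89 × 8098.5802 ≈ 201573.660 mm = 201.574 m.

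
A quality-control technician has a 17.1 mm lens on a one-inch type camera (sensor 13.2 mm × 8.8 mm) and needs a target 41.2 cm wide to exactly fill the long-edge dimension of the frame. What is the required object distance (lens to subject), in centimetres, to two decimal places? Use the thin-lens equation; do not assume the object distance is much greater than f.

55.08 cm

W: 41.2 cm = 412 mm.
Magnification m = w/W = dᵢ/dₒ; combined with 1/f = 1/dₒ + 1/dᵢ this gives dₒ = f·(1 + W/w).
dₒ = 17.1 mm × (1 + 412/13.2) = 17.1 × 32.2121 ≈ 550.827 mm = 55.0827 cm.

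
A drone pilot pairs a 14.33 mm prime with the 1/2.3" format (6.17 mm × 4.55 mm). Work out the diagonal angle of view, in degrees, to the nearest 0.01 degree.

Sensor diagonal = √(6.17² + 4.55²) = √58.7714 ≈ 7.6663 mm.
Angle of view α = 2·arctan(d/2f) with d = 7.6663 mm and f = 14.33 mm.
d/2f = 0.26749; arctan(0.26749) ≈ 14.9754°, so α ≈ 29.9509°.

29.95°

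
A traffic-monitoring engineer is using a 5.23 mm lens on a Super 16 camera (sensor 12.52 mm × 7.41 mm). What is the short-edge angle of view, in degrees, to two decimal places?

70.63°

Angle of view α = 2·arctan(h/2f) with h = 7.41 mm and f = 5.23 mm.
h/2f = 0.70841; arctan(0.70841) ≈ 35.3143°, so α ≈ 70.6285°.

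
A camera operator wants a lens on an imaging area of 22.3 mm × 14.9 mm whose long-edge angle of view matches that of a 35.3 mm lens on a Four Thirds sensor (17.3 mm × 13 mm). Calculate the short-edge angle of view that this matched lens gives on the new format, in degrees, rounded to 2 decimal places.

18.60°

Equal long-edge AOV ⇒ f₂ = f₁ · 22.3/17.3 = 35.3 × 1.28902 ≈ 45.5023 mm.
Short-edge AOV on the new format = 2·arctan(14.9 / (2 × 45.5023)) = 2·arctan(0.16373) ≈ 18.5968°.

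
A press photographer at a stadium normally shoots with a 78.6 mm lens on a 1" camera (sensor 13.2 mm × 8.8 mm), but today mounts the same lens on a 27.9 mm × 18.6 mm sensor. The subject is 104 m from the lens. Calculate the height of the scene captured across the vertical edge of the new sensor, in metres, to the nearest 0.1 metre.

The focal length stays 78.6 mm; the relevant sensor dimension is now h = 18.6 mm. Object distance dₒ = 104 m = 104000 mm.
Thin-lens field height W = h·(dₒ − f)/f = 18.6 × (104000 − 78.6)/78.6 ≈ 24592.087 mm = 24.5921 m.

24.6 m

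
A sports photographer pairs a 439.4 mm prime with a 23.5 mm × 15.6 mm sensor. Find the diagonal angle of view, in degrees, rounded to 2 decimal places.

Sensor diagonal = √(23.5² + 15.6²) = √795.6100 ≈ 28.2066 mm.
Angle of view α = 2·arctan(d/2f) with d = 28.2066 mm and f = 439.4 mm.
d/2f = 0.03210; arctan(0.03210) ≈ 1.8384°, so α ≈ 3.6767°.

3.68°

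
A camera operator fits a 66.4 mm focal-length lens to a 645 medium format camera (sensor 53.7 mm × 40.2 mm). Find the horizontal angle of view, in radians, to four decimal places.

Angle of view α = 2·arctan(w/2f) with w = 53.7 mm and f = 66.4 mm.
w/2f = 0.40437; arctan(0.40437) ≈ 0.3843 rad, so α ≈ 0.7685 rad.

0.7685 rad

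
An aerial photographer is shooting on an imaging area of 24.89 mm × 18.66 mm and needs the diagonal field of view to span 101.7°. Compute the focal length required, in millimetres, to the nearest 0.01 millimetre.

Sensor diagonal = √(24.89² + 18.66²) = √967.7077 ≈ 31.1080 mm.
From α = 2·arctan(d/2f) we get f = d / (2·tan(α/2)).
With d = 31.1080 mm and α/2 = 50.85°, tan(α/2) ≈ 1.22831, so f ≈ 31.1080 / 2.45662 ≈ 12.6629 mm.

12.66 mm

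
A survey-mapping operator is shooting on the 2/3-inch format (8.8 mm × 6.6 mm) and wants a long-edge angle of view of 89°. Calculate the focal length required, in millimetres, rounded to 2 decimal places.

From α = 2·arctan(w/2f) we get f = w / (2·tan(α/2)).
With w = 8.8 mm and α/2 = 44.5°, tan(α/2) ≈ 0.98270, so f ≈ 8.8 / 1.96539 ≈ 4.4775 mm.

4.48 mm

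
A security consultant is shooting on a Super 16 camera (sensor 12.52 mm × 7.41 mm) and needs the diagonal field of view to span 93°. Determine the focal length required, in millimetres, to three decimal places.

Sensor diagonal = √(12.52² + 7.41²) = √211.6585 ≈ 14.5485 mm.
From α = 2·arctan(d/2f) we get f = d / (2·tan(α/2)).
With d = 14.5485 mm and α/2 = 46.5°, tan(α/2) ≈ 1.05378, so f ≈ 14.5485 / 2.10756 ≈ 6.9030 mm.

6.903 mm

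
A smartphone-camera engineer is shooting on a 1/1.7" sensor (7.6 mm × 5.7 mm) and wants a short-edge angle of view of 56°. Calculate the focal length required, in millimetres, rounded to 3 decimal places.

5.360 mm

From α = 2·arctan(h/2f) we get f = h / (2·tan(α/2)).
With h = 5.7 mm and α/2 = 28°, tan(α/2) ≈ 0.53171, so f ≈ 5.7 / 1.06342 ≈ 5.3601 mm.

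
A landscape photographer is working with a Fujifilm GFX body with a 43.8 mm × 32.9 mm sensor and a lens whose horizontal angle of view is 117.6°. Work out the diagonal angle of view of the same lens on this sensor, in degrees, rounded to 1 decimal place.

From the horizontal AOV: f = 43.8 / (2·tan(58.8°)) = 43.8 / 3.30239 ≈ 13.2631 mm.
Sensor diagonal = √(43.8² + 32.9²) = √3000.8500 ≈ 54.7800 mm.
Diagonal AOV = 2·arctan(54.7800 / (2 × 13.2631)) = 2·arctan(2.06513) ≈ 128.3245°.

128.3°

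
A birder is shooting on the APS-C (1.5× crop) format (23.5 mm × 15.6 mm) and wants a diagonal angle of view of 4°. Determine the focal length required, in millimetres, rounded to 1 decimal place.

403.9 mm

Sensor diagonal = √(23.5² + 15.6²) = √795.6100 ≈ 28.2066 mm.
From α = 2·arctan(d/2f) we get f = d / (2·tan(α/2)).
With d = 28.2066 mm and α/2 = 2°, tan(α/2) ≈ 0.03492, so f ≈ 28.2066 / 0.06984 ≈ 403.8651 mm.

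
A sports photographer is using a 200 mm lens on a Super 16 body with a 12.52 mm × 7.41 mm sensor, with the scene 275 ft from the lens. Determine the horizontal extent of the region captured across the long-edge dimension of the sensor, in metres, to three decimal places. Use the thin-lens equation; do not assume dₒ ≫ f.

dₒ: 275 ft × 304.8 mm/ft = 83820.00 mm.
Similar triangles through the lens centre give W/dₒ = w/dᵢ; with 1/f = 1/dₒ + 1/dᵢ this gives W = w·(dₒ − f)/f.
W = 12.52 mm × (83820 − 200) / 200 = 12.52 × 418.1000 ≈ 5234.612 mm = 5.23461 m.

5.235 m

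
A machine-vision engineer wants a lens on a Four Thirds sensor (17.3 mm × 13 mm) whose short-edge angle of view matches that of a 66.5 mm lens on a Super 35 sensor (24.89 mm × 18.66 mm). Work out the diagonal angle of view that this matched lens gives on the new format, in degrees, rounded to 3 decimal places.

Equal short-edge AOV ⇒ f₂ = f₁ · 13/18.66 = 66.5 × 0.69668 ≈ 46.3290 mm.
Sensor diagonal = √(17.3² + 13²) = √468.2900 ≈ 21.6400 mm.
Diagonal AOV on the new format = 2·arctan(21.6400 / (2 × 46.3290)) = 2·arctan(0.23355) ≈ 26.2913°.

26.291°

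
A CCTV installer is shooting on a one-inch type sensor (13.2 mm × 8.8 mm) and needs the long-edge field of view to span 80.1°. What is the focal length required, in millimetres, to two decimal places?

From α = 2·arctan(w/2f) we get f = w / (2·tan(α/2)).
With w = 13.2 mm and α/2 = 40.05°, tan(α/2) ≈ 0.84059, so f ≈ 13.2 / 1.68118 ≈ 7.8516 mm.

7.85 mm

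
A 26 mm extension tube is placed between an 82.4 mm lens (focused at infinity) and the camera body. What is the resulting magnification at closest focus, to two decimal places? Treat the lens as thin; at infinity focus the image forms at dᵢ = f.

The tube moves the image plane from f to f + e, so dᵢ = 82.4 + 26 = 108.4 mm. Focus is achieved when 1/f = 1/dₒ + 1/dᵢ, giving dₒ = 1/(1/f − 1/(f+e)).
Magnification m = dᵢ/dₒ = (f+e)·(1/f − 1/(f+e)) = e/f = 26/82.4 ≈ 0.3155.

0.32×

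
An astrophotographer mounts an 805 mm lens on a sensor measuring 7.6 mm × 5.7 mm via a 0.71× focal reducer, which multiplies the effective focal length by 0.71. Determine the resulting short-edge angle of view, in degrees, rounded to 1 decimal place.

Effective focal length f = 805 × 0.71 = 571.55 mm.
α = 2·arctan(5.7 / (2 × 571.55)) = 2·arctan(0.00499) ≈ 0.5714°.

0.6°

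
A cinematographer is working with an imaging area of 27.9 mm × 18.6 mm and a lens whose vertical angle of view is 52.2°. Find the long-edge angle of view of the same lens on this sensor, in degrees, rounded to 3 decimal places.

From the vertical AOV: f = 18.6 / (2·tan(26.1°)) = 18.6 / 0.97979 ≈ 18.9837 mm.
Long-edge AOV = 2·arctan(27.9 / (2 × 18.9837)) = 2·arctan(0.73484) ≈ 72.6200°.

72.620°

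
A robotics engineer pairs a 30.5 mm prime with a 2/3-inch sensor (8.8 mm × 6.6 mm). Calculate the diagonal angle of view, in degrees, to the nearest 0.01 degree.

Sensor diagonal = √(8.8² + 6.6²) = √121.0000 ≈ 11.0000 mm.
Angle of view α = 2·arctan(d/2f) with d = 11.0000 mm and f = 30.5 mm.
d/2f = 0.18033; arctan(0.18033) ≈ 10.2222°, so α ≈ 20.4443°.

20.44°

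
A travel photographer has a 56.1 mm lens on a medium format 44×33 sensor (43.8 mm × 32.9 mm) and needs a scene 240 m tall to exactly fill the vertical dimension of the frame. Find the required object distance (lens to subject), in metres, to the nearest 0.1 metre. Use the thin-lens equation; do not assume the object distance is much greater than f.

409.3 m

W: 240 m = 240000 mm.
Magnification m = h/W = dᵢ/dₒ; combined with 1/f = 1/dₒ + 1/dᵢ this gives dₒ = f·(1 + W/h).
dₒ = 56.1 mm × (1 + 240000/32.9) = 56.1 × 7295.8328 ≈ 409296.222 mm = 409.296 m.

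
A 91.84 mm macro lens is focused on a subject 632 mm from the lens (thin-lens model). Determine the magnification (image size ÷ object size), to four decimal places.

Thin lens: 1/f = 1/dₒ + 1/dᵢ → 1/dᵢ = 1/91.84 − 1/632 = 0.0093062 mm⁻¹, so dᵢ ≈ 107.4550 mm.
Magnification m = dᵢ/dₒ = 107.4550/632 ≈ 0.17002.

0.1700×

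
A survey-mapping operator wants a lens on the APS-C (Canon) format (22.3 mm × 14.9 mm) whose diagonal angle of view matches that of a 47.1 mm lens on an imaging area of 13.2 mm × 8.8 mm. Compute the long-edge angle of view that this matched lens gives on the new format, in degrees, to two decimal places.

Sensor diagonal = √(13.2² + 8.8²) = √251.6800 ≈ 15.8644 mm.
Sensor diagonal = √(22.3² + 14.9²) = √719.3000 ≈ 26.8198 mm.
Equal diagonal AOV ⇒ f₂ = f₁ · 26.8198/15.8644 = 47.1 × 1.69056 ≈ 79.6254 mm.
Long-edge AOV on the new format = 2·arctan(22.3 / (2 × 79.6254)) = 2·arctan(0.14003) ≈ 15.9427°.

15.94°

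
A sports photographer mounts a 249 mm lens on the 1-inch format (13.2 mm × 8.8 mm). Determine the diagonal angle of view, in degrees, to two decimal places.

Sensor diagonal = √(13.2² + 8.8²) = √251.6800 ≈ 15.8644 mm.
Angle of view α = 2·arctan(d/2f) with d = 15.8644 mm and f = 249 mm.
d/2f = 0.03186; arctan(0.03186) ≈ 1.8246°, so α ≈ 3.6492°.

3.65°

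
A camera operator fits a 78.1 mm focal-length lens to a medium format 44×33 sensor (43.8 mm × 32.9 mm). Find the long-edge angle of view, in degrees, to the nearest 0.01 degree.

Angle of view α = 2·arctan(w/2f) with w = 43.8 mm and f = 78.1 mm.
w/2f = 0.28041; arctan(0.28041) ≈ 15.6640°, so α ≈ 31.3280°.

31.33°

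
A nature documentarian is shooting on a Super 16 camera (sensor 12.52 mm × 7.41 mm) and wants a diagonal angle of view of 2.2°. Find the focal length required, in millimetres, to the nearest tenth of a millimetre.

Sensor diagonal = √(12.52² + 7.41²) = √211.6585 ≈ 14.5485 mm.
From α = 2·arctan(d/2f) we get f = d / (2·tan(α/2)).
With d = 14.5485 mm and α/2 = 1.1°, tan(α/2) ≈ 0.01920, so f ≈ 14.5485 / 0.03840 ≈ 378.8475 mm.

378.8 mm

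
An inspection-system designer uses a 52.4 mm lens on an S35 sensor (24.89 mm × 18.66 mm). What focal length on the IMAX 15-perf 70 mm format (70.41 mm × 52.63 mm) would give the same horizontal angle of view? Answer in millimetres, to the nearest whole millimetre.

Equal angle of view means equal width/f ratio, so f₂ = f₁ · (width₂/width₁) = 52.4 × 70.41/24.89.
f₂ = 52.4 × 2.82885 ≈ 148.232 mm.

148 mm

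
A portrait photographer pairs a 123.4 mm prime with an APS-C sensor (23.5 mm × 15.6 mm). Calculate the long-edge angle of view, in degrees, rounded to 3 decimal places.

Angle of view α = 2·arctan(w/2f) with w = 23.5 mm and f = 123.4 mm.
w/2f = 0.09522; arctan(0.09522) ≈ 5.4392°, so α ≈ 10.8785°.

10.878°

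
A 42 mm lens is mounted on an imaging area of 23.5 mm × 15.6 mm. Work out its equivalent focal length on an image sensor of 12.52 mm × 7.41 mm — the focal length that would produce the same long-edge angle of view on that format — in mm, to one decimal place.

22.4 mm

Equal angle of view means equal width/f ratio, so f₂ = f₁ · (width₂/width₁) = 42 × 12.52/23.5.
f₂ = 42 × 0.53277 ≈ 22.376 mm.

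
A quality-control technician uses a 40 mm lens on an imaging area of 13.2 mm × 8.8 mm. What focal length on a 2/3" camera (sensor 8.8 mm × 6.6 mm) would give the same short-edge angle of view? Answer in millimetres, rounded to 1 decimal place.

30.0 mm

Equal angle of view means equal height/f ratio, so f₂ = f₁ · (height₂/height₁) = 40 × 6.6/8.8.
f₂ = 40 × 0.75000 ≈ 30.000 mm.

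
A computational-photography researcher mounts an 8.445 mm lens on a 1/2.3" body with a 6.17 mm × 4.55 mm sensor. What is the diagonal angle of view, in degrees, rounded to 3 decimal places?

48.826°

Sensor diagonal = √(6.17² + 4.55²) = √58.7714 ≈ 7.6663 mm.
Angle of view α = 2·arctan(d/2f) with d = 7.6663 mm and f = 8.445 mm.
d/2f = 0.45389; arctan(0.45389) ≈ 24.4130°, so α ≈ 48.8259°.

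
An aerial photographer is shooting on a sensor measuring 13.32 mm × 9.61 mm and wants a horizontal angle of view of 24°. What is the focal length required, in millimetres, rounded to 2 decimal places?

From α = 2·arctan(w/2f) we get f = w / (2·tan(α/2)).
With w = 13.32 mm and α/2 = 12°, tan(α/2) ≈ 0.21256, so f ≈ 13.32 / 0.42511 ≈ 31.3328 mm.

31.33 mm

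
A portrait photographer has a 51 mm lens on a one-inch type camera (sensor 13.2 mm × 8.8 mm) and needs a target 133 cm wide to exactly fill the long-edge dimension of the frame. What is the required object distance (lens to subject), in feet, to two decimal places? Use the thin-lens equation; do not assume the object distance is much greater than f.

W: 133 cm = 1330 mm.
Magnification m = w/W = dᵢ/dₒ; combined with 1/f = 1/dₒ + 1/dᵢ this gives dₒ = f·(1 + W/w).
dₒ = 51 mm × (1 + 1330/13.2) = 51 × 101.7576 ≈ 5189.636 mm = 5189.636/304.8 ft = 17.0264 ft.

17.03 ft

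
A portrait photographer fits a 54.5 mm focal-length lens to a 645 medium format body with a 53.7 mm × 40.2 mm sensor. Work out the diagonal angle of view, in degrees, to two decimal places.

63.22°

Sensor diagonal = √(53.7² + 40.2²) = √4499.7300 ≈ 67.0800 mm.
Angle of view α = 2·arctan(d/2f) with d = 67.0800 mm and f = 54.5 mm.
d/2f = 0.61541; arctan(0.61541) ≈ 31.6087°, so α ≈ 63.2174°.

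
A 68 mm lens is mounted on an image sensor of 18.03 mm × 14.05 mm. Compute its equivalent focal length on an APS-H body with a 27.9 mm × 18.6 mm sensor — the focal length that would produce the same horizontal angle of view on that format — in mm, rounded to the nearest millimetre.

Equal angle of view means equal width/f ratio, so f₂ = f₁ · (width₂/width₁) = 68 × 27.9/18.03.
f₂ = 68 × 1.54742 ≈ 105.225 mm.

105 mm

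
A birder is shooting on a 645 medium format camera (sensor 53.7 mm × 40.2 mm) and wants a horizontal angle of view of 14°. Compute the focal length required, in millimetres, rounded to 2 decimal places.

218.68 mm

From α = 2·arctan(w/2f) we get f = w / (2·tan(α/2)).
With w = 53.7 mm and α/2 = 7°, tan(α/2) ≈ 0.12278, so f ≈ 53.7 / 0.24557 ≈ 218.6757 mm.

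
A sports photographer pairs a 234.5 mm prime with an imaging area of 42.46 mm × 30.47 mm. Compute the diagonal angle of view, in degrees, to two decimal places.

Sensor diagonal = √(42.46² + 30.47²) = √2731.2725 ≈ 52.2616 mm.
Angle of view α = 2·arctan(d/2f) with d = 52.2616 mm and f = 234.5 mm.
d/2f = 0.11143; arctan(0.11143) ≈ 6.3583°, so α ≈ 12.7167°.

12.72°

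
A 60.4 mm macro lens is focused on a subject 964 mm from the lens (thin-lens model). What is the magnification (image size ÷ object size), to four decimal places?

Thin lens: 1/f = 1/dₒ + 1/dᵢ → 1/dᵢ = 1/60.4 − 1/964 = 0.0155189 mm⁻¹, so dᵢ ≈ 64.4374 mm.
Magnification m = dᵢ/dₒ = 64.4374/964 ≈ 0.06684.

0.0668×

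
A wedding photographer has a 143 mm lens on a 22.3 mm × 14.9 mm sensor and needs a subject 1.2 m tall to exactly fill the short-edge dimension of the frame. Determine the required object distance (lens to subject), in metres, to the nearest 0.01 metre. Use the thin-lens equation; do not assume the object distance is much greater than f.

W: 1.2 m = 1200 mm.
Magnification m = h/W = dᵢ/dₒ; combined with 1/f = 1/dₒ + 1/dᵢ this gives dₒ = f·(1 + W/h).
dₒ = 143 mm × (1 + 1200/14.9) = 143 × 81.5369 ≈ 11659.779 mm = 11.6598 m.

11.66 m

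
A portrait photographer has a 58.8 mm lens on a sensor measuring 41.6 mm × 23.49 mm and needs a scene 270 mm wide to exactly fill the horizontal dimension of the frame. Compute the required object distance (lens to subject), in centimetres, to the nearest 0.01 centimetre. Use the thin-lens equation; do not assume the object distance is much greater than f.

44.04 cm

Magnification m = w/W = dᵢ/dₒ; combined with 1/f = 1/dₒ + 1/dᵢ this gives dₒ = f·(1 + W/w).
dₒ = 58.8 mm × (1 + 270/41.6) = 58.8 × 7.4904 ≈ 440.435 mm = 44.0435 cm.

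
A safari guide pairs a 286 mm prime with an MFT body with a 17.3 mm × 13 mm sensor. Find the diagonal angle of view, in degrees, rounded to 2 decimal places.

Sensor diagonal = √(17.3² + 13²) = √468.2900 ≈ 21.6400 mm.
Angle of view α = 2·arctan(d/2f) with d = 21.6400 mm and f = 286 mm.
d/2f = 0.03783; arctan(0.03783) ≈ 2.1666°, so α ≈ 4.3332°.

4.33°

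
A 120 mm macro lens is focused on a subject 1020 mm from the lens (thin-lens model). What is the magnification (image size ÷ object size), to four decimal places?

Thin lens: 1/f = 1/dₒ + 1/dᵢ → 1/dᵢ = 1/120 − 1/1020 = 0.0073529 mm⁻¹, so dᵢ ≈ 136.0000 mm.
Magnification m = dᵢ/dₒ = 136.0000/1020 ≈ 0.13333.

0.1333×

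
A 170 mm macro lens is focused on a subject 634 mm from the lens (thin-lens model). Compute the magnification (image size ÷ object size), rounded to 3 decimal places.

0.366×

Thin lens: 1/f = 1/dₒ + 1/dᵢ → 1/dᵢ = 1/170 − 1/634 = 0.0043051 mm⁻¹, so dᵢ ≈ 232.2845 mm.
Magnification m = dᵢ/dₒ = 232.2845/634 ≈ 0.36638.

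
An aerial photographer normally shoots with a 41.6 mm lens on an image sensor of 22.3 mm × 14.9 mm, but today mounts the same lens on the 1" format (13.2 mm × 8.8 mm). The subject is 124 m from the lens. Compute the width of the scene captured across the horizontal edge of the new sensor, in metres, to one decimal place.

The focal length stays 41.6 mm; the relevant sensor dimension is now w = 13.2 mm. Object distance dₒ = 124 m = 124000 mm.
Thin-lens field width W = w·(dₒ − f)/f = 13.2 × (124000 − 41.6)/41.6 ≈ 39332.954 mm = 39.333 m.

39.3 m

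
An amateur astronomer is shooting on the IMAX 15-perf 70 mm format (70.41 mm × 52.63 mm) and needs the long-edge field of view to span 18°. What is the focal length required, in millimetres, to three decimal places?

222.276 mm

From α = 2·arctan(w/2f) we get f = w / (2·tan(α/2)).
With w = 70.41 mm and α/2 = 9°, tan(α/2) ≈ 0.15838, so f ≈ 70.41 / 0.31677 ≈ 222.2756 mm.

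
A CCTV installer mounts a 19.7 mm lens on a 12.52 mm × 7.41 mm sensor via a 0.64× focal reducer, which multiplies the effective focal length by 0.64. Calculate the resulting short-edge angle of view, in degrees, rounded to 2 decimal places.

Effective focal length f = 19.7 × 0.64 = 12.608 mm.
α = 2·arctan(7.41 / (2 × 12.608)) = 2·arctan(0.29386) ≈ 32.7520°.

32.75°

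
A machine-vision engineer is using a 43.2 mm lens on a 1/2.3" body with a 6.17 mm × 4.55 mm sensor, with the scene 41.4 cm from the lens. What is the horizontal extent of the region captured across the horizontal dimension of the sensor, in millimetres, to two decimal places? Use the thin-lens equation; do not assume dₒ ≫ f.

52.96 mm

dₒ: 41.4 cm = 414 mm.
Similar triangles through the lens centre give W/dₒ = w/dᵢ; with 1/f = 1/dₒ + 1/dᵢ this gives W = w·(dₒ − f)/f.
W = 6.17 mm × (414 − 43.2) / 43.2 = 6.17 × 8.5833 ≈ 52.959 mm.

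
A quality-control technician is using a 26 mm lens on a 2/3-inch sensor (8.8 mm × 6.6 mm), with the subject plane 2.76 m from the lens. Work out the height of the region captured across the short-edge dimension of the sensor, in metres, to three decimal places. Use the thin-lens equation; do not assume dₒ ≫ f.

0.694 m

dₒ: 2.76 m = 2760 mm.
Similar triangles through the lens centre give W/dₒ = h/dᵢ; with 1/f = 1/dₒ + 1/dᵢ this gives W = h·(dₒ − f)/f.
W = 6.6 mm × (2760 − 26) / 26 = 6.6 × 105.1538 ≈ 694.015 mm = 0.694015 m.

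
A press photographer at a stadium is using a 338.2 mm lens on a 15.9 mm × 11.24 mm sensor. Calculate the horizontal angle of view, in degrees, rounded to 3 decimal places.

Angle of view α = 2·arctan(w/2f) with w = 15.9 mm and f = 338.2 mm.
w/2f = 0.02351; arctan(0.02351) ≈ 1.3466°, so α ≈ 2.6932°.

2.693°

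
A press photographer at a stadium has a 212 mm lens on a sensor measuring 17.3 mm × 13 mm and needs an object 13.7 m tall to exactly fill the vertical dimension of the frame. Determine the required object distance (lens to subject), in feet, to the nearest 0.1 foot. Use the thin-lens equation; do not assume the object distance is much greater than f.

733.7 ft

W: 13.7 m = 13700 mm.
Magnification m = h/W = dᵢ/dₒ; combined with 1/f = 1/dₒ + 1/dᵢ this gives dₒ = f·(1 + W/h).
dₒ = 212 mm × (1 + 13700/13) = 212 × 1054.8462 ≈ 223627.385 mm = 223627.385/304.8 ft = 733.686 ft.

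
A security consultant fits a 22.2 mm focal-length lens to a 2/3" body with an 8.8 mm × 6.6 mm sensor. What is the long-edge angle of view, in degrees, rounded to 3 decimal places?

22.421°

Angle of view α = 2·arctan(w/2f) with w = 8.8 mm and f = 22.2 mm.
w/2f = 0.19820; arctan(0.19820) ≈ 11.2106°, so α ≈ 22.4213°.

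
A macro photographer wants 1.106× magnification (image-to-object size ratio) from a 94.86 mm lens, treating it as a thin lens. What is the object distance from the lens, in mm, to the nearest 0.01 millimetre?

180.63 mm

With m = dᵢ/dₒ and 1/f = 1/dₒ + 1/dᵢ, substituting dᵢ = m·dₒ gives 1/f = (1 + 1/m)/dₒ, hence dₒ = f·(1 + 1/m).
dₒ = 94.86 × (1 + 1/1.106) = 94.86 × 1.90416 ≈ 180.629 mm.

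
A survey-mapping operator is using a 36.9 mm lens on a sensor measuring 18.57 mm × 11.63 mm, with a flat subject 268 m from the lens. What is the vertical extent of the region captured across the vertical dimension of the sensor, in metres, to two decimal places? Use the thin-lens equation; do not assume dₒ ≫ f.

dₒ: 268 m = 268000 mm.
Similar triangles through the lens centre give W/dₒ = h/dᵢ; with 1/f = 1/dₒ + 1/dᵢ this gives W = h·(dₒ − f)/f.
W = 11.63 mm × (268000 − 36.9) / 36.9 = 11.63 × 7261.8726 ≈ 84455.579 mm = 84.4556 m.

84.46 m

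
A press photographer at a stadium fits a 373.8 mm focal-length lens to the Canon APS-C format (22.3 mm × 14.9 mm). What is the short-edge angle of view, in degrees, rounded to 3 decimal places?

Angle of view α = 2·arctan(h/2f) with h = 14.9 mm and f = 373.8 mm.
h/2f = 0.01993; arctan(0.01993) ≈ 1.1418°, so α ≈ 2.2836°.

2.284°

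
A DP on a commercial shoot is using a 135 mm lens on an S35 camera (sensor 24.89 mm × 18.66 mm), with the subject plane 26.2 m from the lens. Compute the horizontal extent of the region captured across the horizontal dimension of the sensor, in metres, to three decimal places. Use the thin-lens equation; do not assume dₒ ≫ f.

4.806 m

dₒ: 26.2 m = 26200 mm.
Similar triangles through the lens centre give W/dₒ = w/dᵢ; with 1/f = 1/dₒ + 1/dᵢ this gives W = w·(dₒ − f)/f.
W = 24.89 mm × (26200 − 135) / 135 = 24.89 × 193.0741 ≈ 4805.614 mm = 4.80561 m.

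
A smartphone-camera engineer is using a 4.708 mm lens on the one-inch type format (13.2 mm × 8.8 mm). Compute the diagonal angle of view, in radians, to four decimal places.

Sensor diagonal = √(13.2² + 8.8²) = √251.6800 ≈ 15.8644 mm.
Angle of view α = 2·arctan(d/2f) with d = 15.8644 mm and f = 4.708 mm.
d/2f = 1.68484; arctan(1.68484) ≈ 1.0351 rad, so α ≈ 2.0703 rad.

2.0703 rad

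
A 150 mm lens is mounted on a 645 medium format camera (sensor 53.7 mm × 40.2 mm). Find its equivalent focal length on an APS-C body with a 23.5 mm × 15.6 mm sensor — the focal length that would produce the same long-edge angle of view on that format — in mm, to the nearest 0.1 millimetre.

65.6 mm

Equal angle of view means equal width/f ratio, so f₂ = f₁ · (width₂/width₁) = 150 × 23.5/53.7.
f₂ = 150 × 0.43762 ≈ 65.642 mm.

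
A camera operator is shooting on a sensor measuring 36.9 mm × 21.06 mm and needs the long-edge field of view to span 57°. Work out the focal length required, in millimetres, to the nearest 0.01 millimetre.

33.98 mm

From α = 2·arctan(w/2f) we get f = w / (2·tan(α/2)).
With w = 36.9 mm and α/2 = 28.5°, tan(α/2) ≈ 0.54296, so f ≈ 36.9 / 1.08591 ≈ 33.9807 mm.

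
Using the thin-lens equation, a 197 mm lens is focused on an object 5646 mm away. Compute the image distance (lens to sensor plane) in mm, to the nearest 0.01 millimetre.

204.12 mm

1/dᵢ = 1/f − 1/dₒ = 1/197 − 1/5646 = 0.0048990 mm⁻¹.
dᵢ = 1/0.0048990 ≈ 204.1222 mm.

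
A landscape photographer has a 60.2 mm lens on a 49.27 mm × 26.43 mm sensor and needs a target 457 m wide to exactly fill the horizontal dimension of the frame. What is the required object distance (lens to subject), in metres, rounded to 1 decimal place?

558.4 m

W: 457 m = 457000 mm.
Magnification m = w/W = dᵢ/dₒ; combined with 1/f = 1/dₒ + 1/dᵢ this gives dₒ = f·(1 + W/w).
dₒ = 60.2 mm × (1 + 457000/49.27) = 60.2 × 9276.4211 ≈ 558440.553 mm = 558.441 m.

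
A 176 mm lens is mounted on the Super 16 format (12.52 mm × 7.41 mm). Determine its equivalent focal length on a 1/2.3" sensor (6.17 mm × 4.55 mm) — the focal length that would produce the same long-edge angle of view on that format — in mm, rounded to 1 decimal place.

86.7 mm

Equal angle of view means equal width/f ratio, so f₂ = f₁ · (width₂/width₁) = 176 × 6.17/12.52.
f₂ = 176 × 0.49281 ≈ 86.735 mm.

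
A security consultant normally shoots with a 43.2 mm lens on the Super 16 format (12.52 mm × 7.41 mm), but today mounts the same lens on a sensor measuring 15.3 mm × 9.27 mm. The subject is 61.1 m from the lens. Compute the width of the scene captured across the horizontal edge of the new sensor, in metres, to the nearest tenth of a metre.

21.6 m

The focal length stays 43.2 mm; the relevant sensor dimension is now w = 15.3 mm. Object distance dₒ = 61.1 m = 61100 mm.
Thin-lens field width W = w·(dₒ − f)/f = 15.3 × (61100 − 43.2)/43.2 ≈ 21624.283 mm = 21.6243 m.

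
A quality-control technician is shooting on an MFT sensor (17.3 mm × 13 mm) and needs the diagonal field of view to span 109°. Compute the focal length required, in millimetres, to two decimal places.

7.72 mm

Sensor diagonal = √(17.3² + 13²) = √468.2900 ≈ 21.6400 mm.
From α = 2·arctan(d/2f) we get f = d / (2·tan(α/2)).
With d = 21.6400 mm and α/2 = 54.5°, tan(α/2) ≈ 1.40195, so f ≈ 21.6400 / 2.80390 ≈ 7.7178 mm.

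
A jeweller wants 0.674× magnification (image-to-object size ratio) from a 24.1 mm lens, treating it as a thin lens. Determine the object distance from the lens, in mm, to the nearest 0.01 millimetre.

With m = dᵢ/dₒ and 1/f = 1/dₒ + 1/dᵢ, substituting dᵢ = m·dₒ gives 1/f = (1 + 1/m)/dₒ, hence dₒ = f·(1 + 1/m).
dₒ = 24.1 × (1 + 1/0.674) = 24.1 × 2.48368 ≈ 59.857 mm.

59.86 mm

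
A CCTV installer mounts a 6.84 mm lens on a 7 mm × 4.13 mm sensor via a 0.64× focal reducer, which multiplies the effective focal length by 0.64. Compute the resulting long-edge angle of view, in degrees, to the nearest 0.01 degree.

77.29°

Effective focal length f = 6.84 × 0.64 = 4.3776 mm.
α = 2·arctan(7 / (2 × 4.3776)) = 2·arctan(0.79952) ≈ 77.2864°.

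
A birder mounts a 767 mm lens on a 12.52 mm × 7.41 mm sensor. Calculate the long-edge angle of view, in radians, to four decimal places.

Angle of view α = 2·arctan(w/2f) with w = 12.52 mm and f = 767 mm.
w/2f = 0.00816; arctan(0.00816) ≈ 0.0082 rad, so α ≈ 0.0163 rad.

0.0163 rad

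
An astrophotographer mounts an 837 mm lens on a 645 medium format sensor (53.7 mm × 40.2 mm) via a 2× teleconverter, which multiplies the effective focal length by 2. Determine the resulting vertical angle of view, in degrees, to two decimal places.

Effective focal length f = 837 × 2 = 1674 mm.
α = 2·arctan(40.2 / (2 × 1674)) = 2·arctan(0.01201) ≈ 1.3759°.

1.38°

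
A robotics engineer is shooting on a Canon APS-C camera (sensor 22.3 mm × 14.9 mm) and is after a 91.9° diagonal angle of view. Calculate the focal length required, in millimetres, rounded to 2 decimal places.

12.97 mm

Sensor diagonal = √(22.3² + 14.9²) = √719.3000 ≈ 26.8198 mm.
From α = 2·arctan(d/2f) we get f = d / (2·tan(α/2)).
With d = 26.8198 mm and α/2 = 45.95°, tan(α/2) ≈ 1.03372, so f ≈ 26.8198 / 2.06745 ≈ 12.9724 mm.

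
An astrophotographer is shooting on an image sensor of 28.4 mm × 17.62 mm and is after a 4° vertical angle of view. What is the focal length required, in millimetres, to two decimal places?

252.29 mm

From α = 2·arctan(h/2f) we get f = h / (2·tan(α/2)).
With h = 17.62 mm and α/2 = 2°, tan(α/2) ≈ 0.03492, so f ≈ 17.62 / 0.06984 ≈ 252.2854 mm.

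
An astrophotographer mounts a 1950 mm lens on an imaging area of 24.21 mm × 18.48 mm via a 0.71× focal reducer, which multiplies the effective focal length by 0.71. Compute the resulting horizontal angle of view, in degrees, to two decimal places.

Effective focal length f = 1950 × 0.71 = 1384.5 mm.
α = 2·arctan(24.21 / (2 × 1384.5)) = 2·arctan(0.00874) ≈ 1.0019°.

1.00°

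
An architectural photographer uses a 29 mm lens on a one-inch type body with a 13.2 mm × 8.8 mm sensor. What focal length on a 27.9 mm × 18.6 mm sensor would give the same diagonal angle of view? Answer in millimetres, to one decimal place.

Sensor diagonal = √(13.2² + 8.8²) = √251.6800 ≈ 15.8644 mm.
Sensor diagonal = √(27.9² + 18.6²) = √1124.3700 ≈ 33.5316 mm.
Equal angle of view means equal diagonal/f ratio, so f₂ = f₁ · (diagonal₂/diagonal₁) = 29 × 33.5316/15.8644.
f₂ = 29 × 2.11364 ≈ 61.295 mm.

61.3 mm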